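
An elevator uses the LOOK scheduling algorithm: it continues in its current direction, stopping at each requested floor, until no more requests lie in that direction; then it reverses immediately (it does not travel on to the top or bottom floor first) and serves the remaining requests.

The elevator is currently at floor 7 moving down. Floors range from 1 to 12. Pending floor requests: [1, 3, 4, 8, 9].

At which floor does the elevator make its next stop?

Current floor: 7, direction: down
Requests above: [8, 9]
Requests below: [1, 3, 4]
Moving down and requests lie below → nearest below is max([1, 3, 4]) = 4

Answer: 4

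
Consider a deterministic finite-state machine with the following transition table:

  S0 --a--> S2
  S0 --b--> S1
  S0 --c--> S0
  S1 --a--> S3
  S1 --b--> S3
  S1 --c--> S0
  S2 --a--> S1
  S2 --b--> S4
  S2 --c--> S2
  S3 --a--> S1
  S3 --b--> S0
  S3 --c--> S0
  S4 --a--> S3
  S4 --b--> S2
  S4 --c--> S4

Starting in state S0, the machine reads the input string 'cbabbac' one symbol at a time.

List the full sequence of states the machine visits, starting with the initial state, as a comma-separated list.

Answer: S0, S0, S1, S3, S0, S1, S3, S0

Derivation:
Start: S0
  read 'c': S0 --c--> S0
  read 'b': S0 --b--> S1
  read 'a': S1 --a--> S3
  read 'b': S3 --b--> S0
  read 'b': S0 --b--> S1
  read 'a': S1 --a--> S3
  read 'c': S3 --c--> S0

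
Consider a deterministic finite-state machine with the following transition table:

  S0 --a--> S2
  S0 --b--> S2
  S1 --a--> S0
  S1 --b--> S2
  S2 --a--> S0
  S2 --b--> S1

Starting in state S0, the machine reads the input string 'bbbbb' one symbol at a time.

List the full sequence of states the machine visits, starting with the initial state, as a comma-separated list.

Answer: S0, S2, S1, S2, S1, S2

Derivation:
Start: S0
  read 'b': S0 --b--> S2
  read 'b': S2 --b--> S1
  read 'b': S1 --b--> S2
  read 'b': S2 --b--> S1
  read 'b': S1 --b--> S2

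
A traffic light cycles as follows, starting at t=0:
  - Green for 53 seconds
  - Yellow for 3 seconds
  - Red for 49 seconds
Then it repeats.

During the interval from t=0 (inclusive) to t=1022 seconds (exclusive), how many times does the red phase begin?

Cycle = 53+3+49 = 105s
red phase starts at t = k*105 + 56 for k=0,1,2,...
Need k*105+56 < 1022 → k < 9.200
k ∈ {0, ..., 9} → 10 starts

Answer: 10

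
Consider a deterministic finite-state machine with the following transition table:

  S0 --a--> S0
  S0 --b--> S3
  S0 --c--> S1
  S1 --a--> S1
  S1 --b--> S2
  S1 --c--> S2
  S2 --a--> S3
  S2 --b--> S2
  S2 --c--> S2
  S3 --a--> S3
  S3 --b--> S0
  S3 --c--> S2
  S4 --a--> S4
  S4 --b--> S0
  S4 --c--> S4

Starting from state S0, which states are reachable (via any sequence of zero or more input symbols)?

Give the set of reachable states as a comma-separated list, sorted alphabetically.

BFS from S0:
  visit S0: S0--a-->S0 (seen), S0--b-->S3 (new), S0--c-->S1 (new)
  visit S3: S3--a-->S3 (seen), S3--b-->S0 (seen), S3--c-->S2 (new)
  visit S1: S1--a-->S1 (seen), S1--b-->S2 (seen), S1--c-->S2 (seen)
  visit S2: S2--a-->S3 (seen), S2--b-->S2 (seen), S2--c-->S2 (seen)

Answer: S0, S1, S2, S3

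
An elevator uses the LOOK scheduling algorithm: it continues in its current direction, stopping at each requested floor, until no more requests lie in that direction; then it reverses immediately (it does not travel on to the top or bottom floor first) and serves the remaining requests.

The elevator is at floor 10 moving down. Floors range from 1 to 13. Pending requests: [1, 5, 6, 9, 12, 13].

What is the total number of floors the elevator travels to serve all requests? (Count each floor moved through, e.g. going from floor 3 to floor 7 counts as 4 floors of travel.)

Start at floor 10 moving down, LOOK stop order: [9, 6, 5, 1, 12, 13]
  10 → 9: |9-10| = 1, total = 1
  9 → 6: |6-9| = 3, total = 4
  6 → 5: |5-6| = 1, total = 5
  5 → 1: |1-5| = 4, total = 9
  1 → 12: |12-1| = 11, total = 20
  12 → 13: |13-12| = 1, total = 21

Answer: 21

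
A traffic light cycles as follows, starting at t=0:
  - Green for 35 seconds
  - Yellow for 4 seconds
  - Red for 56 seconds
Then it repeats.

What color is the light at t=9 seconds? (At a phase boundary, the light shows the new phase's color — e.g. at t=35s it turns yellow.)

Answer: green

Derivation:
Cycle length = 35 + 4 + 56 = 95s
t = 9, phase_t = 9 mod 95 = 9
9 < 35 (green end) → GREEN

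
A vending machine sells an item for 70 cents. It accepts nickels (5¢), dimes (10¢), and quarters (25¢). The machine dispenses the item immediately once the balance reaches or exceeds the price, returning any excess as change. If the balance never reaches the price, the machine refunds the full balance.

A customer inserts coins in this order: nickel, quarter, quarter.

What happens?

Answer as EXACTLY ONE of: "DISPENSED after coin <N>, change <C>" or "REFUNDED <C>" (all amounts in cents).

Price: 70¢
Coin 1 (nickel, 5¢): balance = 5¢
Coin 2 (quarter, 25¢): balance = 30¢
Coin 3 (quarter, 25¢): balance = 55¢
All coins inserted, balance 55¢ < price 70¢ → REFUND 55¢

Answer: REFUNDED 55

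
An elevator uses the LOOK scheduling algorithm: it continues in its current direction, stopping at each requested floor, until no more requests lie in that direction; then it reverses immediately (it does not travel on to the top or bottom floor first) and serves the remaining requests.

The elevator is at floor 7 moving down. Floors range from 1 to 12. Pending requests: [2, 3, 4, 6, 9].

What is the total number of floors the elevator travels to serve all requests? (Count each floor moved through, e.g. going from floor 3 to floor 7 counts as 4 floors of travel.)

Start at floor 7 moving down, LOOK stop order: [6, 4, 3, 2, 9]
  7 → 6: |6-7| = 1, total = 1
  6 → 4: |4-6| = 2, total = 3
  4 → 3: |3-4| = 1, total = 4
  3 → 2: |2-3| = 1, total = 5
  2 → 9: |9-2| = 7, total = 12

Answer: 12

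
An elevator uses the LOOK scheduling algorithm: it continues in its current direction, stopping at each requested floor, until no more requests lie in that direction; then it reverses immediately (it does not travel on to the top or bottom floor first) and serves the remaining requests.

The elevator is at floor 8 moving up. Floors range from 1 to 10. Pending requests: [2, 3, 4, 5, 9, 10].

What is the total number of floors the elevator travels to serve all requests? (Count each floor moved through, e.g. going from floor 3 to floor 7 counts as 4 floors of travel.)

Answer: 10

Derivation:
Start at floor 8 moving up, LOOK stop order: [9, 10, 5, 4, 3, 2]
  8 → 9: |9-8| = 1, total = 1
  9 → 10: |10-9| = 1, total = 2
  10 → 5: |5-10| = 5, total = 7
  5 → 4: |4-5| = 1, total = 8
  4 → 3: |3-4| = 1, total = 9
  3 → 2: |2-3| = 1, total = 10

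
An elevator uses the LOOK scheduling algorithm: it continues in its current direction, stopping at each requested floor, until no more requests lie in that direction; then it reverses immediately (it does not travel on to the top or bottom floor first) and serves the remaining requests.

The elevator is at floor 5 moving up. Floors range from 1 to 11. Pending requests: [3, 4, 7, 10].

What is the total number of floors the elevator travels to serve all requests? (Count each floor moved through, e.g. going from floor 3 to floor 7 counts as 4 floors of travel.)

Answer: 12

Derivation:
Start at floor 5 moving up, LOOK stop order: [7, 10, 4, 3]
  5 → 7: |7-5| = 2, total = 2
  7 → 10: |10-7| = 3, total = 5
  10 → 4: |4-10| = 6, total = 11
  4 → 3: |3-4| = 1, total = 12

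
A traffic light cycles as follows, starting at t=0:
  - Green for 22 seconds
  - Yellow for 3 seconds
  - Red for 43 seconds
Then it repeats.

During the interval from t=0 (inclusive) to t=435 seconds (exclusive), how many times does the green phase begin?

Answer: 7

Derivation:
Cycle = 22+3+43 = 68s
green phase starts at t = k*68 + 0 for k=0,1,2,...
Need k*68+0 < 435 → k < 6.397
k ∈ {0, ..., 6} → 7 starts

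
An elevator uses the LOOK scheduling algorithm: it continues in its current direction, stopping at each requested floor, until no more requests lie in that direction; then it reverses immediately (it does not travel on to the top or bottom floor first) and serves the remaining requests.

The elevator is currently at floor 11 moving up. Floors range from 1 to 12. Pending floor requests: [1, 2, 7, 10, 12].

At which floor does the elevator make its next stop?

Answer: 12

Derivation:
Current floor: 11, direction: up
Requests above: [12]
Requests below: [1, 2, 7, 10]
Moving up and requests lie above → nearest above is min([12]) = 12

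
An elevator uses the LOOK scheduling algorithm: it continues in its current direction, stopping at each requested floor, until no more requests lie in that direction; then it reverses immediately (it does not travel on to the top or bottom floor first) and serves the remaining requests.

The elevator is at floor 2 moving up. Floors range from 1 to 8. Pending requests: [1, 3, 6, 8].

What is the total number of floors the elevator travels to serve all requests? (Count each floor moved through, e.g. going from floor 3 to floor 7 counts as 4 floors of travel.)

Answer: 13

Derivation:
Start at floor 2 moving up, LOOK stop order: [3, 6, 8, 1]
  2 → 3: |3-2| = 1, total = 1
  3 → 6: |6-3| = 3, total = 4
  6 → 8: |8-6| = 2, total = 6
  8 → 1: |1-8| = 7, total = 13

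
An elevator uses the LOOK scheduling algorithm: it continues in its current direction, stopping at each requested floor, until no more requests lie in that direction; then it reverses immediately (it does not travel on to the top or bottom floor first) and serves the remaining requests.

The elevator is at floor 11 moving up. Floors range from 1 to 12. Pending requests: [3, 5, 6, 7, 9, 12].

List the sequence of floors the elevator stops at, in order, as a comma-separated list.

Answer: 12, 9, 7, 6, 5, 3

Derivation:
Current: 11, moving UP
Serve above first (ascending): [12]
Then reverse, serve below (descending): [9, 7, 6, 5, 3]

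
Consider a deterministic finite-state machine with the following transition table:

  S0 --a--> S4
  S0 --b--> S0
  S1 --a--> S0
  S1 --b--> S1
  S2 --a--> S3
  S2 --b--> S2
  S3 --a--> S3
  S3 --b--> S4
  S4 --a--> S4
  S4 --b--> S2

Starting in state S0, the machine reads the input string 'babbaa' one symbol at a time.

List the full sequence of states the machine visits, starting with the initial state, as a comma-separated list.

Answer: S0, S0, S4, S2, S2, S3, S3

Derivation:
Start: S0
  read 'b': S0 --b--> S0
  read 'a': S0 --a--> S4
  read 'b': S4 --b--> S2
  read 'b': S2 --b--> S2
  read 'a': S2 --a--> S3
  read 'a': S3 --a--> S3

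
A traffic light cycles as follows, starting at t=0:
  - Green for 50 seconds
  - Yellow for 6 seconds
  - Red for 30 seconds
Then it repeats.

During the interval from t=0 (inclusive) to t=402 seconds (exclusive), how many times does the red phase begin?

Cycle = 50+6+30 = 86s
red phase starts at t = k*86 + 56 for k=0,1,2,...
Need k*86+56 < 402 → k < 4.023
k ∈ {0, ..., 4} → 5 starts

Answer: 5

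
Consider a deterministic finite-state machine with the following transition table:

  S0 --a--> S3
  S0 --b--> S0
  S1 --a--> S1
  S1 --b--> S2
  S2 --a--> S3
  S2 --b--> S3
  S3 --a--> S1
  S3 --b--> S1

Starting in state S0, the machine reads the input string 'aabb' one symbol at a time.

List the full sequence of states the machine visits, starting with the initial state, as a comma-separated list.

Answer: S0, S3, S1, S2, S3

Derivation:
Start: S0
  read 'a': S0 --a--> S3
  read 'a': S3 --a--> S1
  read 'b': S1 --b--> S2
  read 'b': S2 --b--> S3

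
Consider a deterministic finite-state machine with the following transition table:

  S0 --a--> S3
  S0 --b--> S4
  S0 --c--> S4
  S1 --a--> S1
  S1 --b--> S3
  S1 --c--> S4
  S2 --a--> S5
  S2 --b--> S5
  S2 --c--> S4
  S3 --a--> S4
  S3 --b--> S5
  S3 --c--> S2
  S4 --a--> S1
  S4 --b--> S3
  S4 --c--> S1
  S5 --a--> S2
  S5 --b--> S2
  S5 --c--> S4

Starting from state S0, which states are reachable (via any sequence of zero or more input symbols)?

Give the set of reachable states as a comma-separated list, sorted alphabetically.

Answer: S0, S1, S2, S3, S4, S5

Derivation:
BFS from S0:
  visit S0: S0--a-->S3 (new), S0--b-->S4 (new), S0--c-->S4 (seen)
  visit S3: S3--a-->S4 (seen), S3--b-->S5 (new), S3--c-->S2 (new)
  visit S4: S4--a-->S1 (new), S4--b-->S3 (seen), S4--c-->S1 (seen)
  visit S5: S5--a-->S2 (seen), S5--b-->S2 (seen), S5--c-->S4 (seen)
  visit S2: S2--a-->S5 (seen), S2--b-->S5 (seen), S2--c-->S4 (seen)
  visit S1: S1--a-->S1 (seen), S1--b-->S3 (seen), S1--c-->S4 (seen)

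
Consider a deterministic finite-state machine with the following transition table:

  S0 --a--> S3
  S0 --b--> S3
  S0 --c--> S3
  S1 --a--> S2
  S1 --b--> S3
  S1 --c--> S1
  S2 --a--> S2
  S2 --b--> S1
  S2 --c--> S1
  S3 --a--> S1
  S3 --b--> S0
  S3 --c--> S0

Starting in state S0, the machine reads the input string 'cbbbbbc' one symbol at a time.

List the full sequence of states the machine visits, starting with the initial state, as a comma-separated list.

Start: S0
  read 'c': S0 --c--> S3
  read 'b': S3 --b--> S0
  read 'b': S0 --b--> S3
  read 'b': S3 --b--> S0
  read 'b': S0 --b--> S3
  read 'b': S3 --b--> S0
  read 'c': S0 --c--> S3

Answer: S0, S3, S0, S3, S0, S3, S0, S3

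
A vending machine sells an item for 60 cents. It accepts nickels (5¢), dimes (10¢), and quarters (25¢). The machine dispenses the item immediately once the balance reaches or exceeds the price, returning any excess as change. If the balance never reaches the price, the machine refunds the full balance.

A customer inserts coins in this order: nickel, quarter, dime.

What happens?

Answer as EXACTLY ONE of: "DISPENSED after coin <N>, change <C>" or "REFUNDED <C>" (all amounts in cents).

Answer: REFUNDED 40

Derivation:
Price: 60¢
Coin 1 (nickel, 5¢): balance = 5¢
Coin 2 (quarter, 25¢): balance = 30¢
Coin 3 (dime, 10¢): balance = 40¢
All coins inserted, balance 40¢ < price 60¢ → REFUND 40¢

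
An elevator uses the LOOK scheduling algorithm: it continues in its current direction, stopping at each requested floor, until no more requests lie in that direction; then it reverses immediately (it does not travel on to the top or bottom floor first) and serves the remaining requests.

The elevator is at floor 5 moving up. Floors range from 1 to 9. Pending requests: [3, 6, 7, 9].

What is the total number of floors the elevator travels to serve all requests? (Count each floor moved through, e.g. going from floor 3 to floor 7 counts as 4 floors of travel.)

Answer: 10

Derivation:
Start at floor 5 moving up, LOOK stop order: [6, 7, 9, 3]
  5 → 6: |6-5| = 1, total = 1
  6 → 7: |7-6| = 1, total = 2
  7 → 9: |9-7| = 2, total = 4
  9 → 3: |3-9| = 6, total = 10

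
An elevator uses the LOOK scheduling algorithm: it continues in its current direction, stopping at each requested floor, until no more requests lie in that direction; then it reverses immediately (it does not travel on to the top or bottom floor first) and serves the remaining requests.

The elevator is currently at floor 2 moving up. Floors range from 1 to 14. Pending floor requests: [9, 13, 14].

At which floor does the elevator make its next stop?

Current floor: 2, direction: up
Requests above: [9, 13, 14]
Requests below: []
Moving up and requests lie above → nearest above is min([9, 13, 14]) = 9

Answer: 9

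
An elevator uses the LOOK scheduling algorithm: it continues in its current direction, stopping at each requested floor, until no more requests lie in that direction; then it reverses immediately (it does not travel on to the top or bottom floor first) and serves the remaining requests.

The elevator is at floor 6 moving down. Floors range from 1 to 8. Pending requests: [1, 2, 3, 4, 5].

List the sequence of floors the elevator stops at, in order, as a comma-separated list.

Answer: 5, 4, 3, 2, 1

Derivation:
Current: 6, moving DOWN
Serve below first (descending): [5, 4, 3, 2, 1]
Then reverse, serve above (ascending): []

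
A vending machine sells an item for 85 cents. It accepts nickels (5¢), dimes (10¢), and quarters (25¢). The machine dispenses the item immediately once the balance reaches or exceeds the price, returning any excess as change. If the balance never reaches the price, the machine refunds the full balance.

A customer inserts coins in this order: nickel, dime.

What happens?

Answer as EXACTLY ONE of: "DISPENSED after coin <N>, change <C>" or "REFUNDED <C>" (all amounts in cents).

Price: 85¢
Coin 1 (nickel, 5¢): balance = 5¢
Coin 2 (dime, 10¢): balance = 15¢
All coins inserted, balance 15¢ < price 85¢ → REFUND 15¢

Answer: REFUNDED 15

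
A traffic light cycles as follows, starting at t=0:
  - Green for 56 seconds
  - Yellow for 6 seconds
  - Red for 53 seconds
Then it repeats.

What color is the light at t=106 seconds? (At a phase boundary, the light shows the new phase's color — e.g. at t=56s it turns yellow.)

Cycle length = 56 + 6 + 53 = 115s
t = 106, phase_t = 106 mod 115 = 106
106 >= 62 → RED

Answer: red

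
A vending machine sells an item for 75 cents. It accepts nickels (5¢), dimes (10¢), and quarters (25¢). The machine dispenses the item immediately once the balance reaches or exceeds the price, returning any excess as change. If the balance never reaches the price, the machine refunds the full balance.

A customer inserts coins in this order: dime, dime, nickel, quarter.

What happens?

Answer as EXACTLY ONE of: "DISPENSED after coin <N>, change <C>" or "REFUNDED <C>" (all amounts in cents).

Price: 75¢
Coin 1 (dime, 10¢): balance = 10¢
Coin 2 (dime, 10¢): balance = 20¢
Coin 3 (nickel, 5¢): balance = 25¢
Coin 4 (quarter, 25¢): balance = 50¢
All coins inserted, balance 50¢ < price 75¢ → REFUND 50¢

Answer: REFUNDED 50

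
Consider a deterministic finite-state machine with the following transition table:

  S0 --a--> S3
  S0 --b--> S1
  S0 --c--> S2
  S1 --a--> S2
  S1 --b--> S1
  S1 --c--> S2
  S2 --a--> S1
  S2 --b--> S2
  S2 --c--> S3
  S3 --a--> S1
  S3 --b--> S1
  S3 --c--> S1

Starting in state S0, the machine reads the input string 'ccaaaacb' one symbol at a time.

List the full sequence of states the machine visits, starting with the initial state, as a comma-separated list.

Answer: S0, S2, S3, S1, S2, S1, S2, S3, S1

Derivation:
Start: S0
  read 'c': S0 --c--> S2
  read 'c': S2 --c--> S3
  read 'a': S3 --a--> S1
  read 'a': S1 --a--> S2
  read 'a': S2 --a--> S1
  read 'a': S1 --a--> S2
  read 'c': S2 --c--> S3
  read 'b': S3 --b--> S1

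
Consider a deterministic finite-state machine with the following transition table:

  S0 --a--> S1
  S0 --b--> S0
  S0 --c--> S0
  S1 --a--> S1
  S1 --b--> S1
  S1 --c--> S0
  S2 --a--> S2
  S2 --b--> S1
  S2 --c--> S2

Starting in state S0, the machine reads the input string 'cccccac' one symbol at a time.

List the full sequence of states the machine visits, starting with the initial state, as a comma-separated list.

Answer: S0, S0, S0, S0, S0, S0, S1, S0

Derivation:
Start: S0
  read 'c': S0 --c--> S0
  read 'c': S0 --c--> S0
  read 'c': S0 --c--> S0
  read 'c': S0 --c--> S0
  read 'c': S0 --c--> S0
  read 'a': S0 --a--> S1
  read 'c': S1 --c--> S0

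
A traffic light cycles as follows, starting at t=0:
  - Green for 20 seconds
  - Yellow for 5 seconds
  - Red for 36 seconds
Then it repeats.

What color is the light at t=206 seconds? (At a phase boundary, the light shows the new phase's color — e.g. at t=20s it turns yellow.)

Cycle length = 20 + 5 + 36 = 61s
t = 206, phase_t = 206 mod 61 = 23
20 <= 23 < 25 (yellow end) → YELLOW

Answer: yellow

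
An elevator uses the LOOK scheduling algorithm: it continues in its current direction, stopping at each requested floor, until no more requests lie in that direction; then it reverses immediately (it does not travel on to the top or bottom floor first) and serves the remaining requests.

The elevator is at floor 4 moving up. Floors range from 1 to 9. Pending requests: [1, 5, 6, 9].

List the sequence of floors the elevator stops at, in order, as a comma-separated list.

Answer: 5, 6, 9, 1

Derivation:
Current: 4, moving UP
Serve above first (ascending): [5, 6, 9]
Then reverse, serve below (descending): [1]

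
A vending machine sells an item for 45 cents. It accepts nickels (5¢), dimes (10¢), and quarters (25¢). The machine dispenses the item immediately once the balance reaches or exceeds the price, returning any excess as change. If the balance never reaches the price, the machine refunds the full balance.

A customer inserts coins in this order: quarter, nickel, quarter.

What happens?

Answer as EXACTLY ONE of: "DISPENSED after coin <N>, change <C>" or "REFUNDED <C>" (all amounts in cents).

Price: 45¢
Coin 1 (quarter, 25¢): balance = 25¢
Coin 2 (nickel, 5¢): balance = 30¢
Coin 3 (quarter, 25¢): balance = 55¢
  → balance >= price → DISPENSE, change = 55 - 45 = 10¢

Answer: DISPENSED after coin 3, change 10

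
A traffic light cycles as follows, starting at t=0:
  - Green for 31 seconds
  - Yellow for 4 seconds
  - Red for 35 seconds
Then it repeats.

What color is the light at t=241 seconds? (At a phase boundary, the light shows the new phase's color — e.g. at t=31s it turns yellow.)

Cycle length = 31 + 4 + 35 = 70s
t = 241, phase_t = 241 mod 70 = 31
31 <= 31 < 35 (yellow end) → YELLOW

Answer: yellow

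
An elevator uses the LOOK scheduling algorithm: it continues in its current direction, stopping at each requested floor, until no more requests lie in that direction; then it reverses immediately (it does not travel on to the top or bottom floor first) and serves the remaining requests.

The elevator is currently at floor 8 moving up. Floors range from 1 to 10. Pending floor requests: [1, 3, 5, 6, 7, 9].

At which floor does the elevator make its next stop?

Answer: 9

Derivation:
Current floor: 8, direction: up
Requests above: [9]
Requests below: [1, 3, 5, 6, 7]
Moving up and requests lie above → nearest above is min([9]) = 9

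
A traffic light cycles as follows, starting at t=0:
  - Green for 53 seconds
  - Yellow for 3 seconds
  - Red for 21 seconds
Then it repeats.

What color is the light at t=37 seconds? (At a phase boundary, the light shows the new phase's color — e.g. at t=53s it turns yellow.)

Answer: green

Derivation:
Cycle length = 53 + 3 + 21 = 77s
t = 37, phase_t = 37 mod 77 = 37
37 < 53 (green end) → GREEN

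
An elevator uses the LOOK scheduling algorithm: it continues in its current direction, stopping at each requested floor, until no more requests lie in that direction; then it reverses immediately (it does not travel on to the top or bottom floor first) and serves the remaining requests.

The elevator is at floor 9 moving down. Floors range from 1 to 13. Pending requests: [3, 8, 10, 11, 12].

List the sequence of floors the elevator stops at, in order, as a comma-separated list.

Current: 9, moving DOWN
Serve below first (descending): [8, 3]
Then reverse, serve above (ascending): [10, 11, 12]

Answer: 8, 3, 10, 11, 12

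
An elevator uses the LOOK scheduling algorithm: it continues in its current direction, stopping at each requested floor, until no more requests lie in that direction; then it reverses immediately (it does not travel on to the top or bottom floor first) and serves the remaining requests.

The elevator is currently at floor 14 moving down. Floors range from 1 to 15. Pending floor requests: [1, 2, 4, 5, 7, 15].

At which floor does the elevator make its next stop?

Current floor: 14, direction: down
Requests above: [15]
Requests below: [1, 2, 4, 5, 7]
Moving down and requests lie below → nearest below is max([1, 2, 4, 5, 7]) = 7

Answer: 7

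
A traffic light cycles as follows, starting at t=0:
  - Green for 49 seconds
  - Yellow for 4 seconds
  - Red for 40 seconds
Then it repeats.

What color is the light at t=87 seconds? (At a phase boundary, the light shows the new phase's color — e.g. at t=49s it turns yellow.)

Cycle length = 49 + 4 + 40 = 93s
t = 87, phase_t = 87 mod 93 = 87
87 >= 53 → RED

Answer: red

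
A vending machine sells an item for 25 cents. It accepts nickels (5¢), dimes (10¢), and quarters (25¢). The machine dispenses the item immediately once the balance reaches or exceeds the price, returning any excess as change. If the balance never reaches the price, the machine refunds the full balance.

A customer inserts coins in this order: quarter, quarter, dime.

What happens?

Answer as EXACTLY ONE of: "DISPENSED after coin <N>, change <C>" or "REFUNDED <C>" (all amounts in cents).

Answer: DISPENSED after coin 1, change 0

Derivation:
Price: 25¢
Coin 1 (quarter, 25¢): balance = 25¢
  → balance >= price → DISPENSE, change = 25 - 25 = 0¢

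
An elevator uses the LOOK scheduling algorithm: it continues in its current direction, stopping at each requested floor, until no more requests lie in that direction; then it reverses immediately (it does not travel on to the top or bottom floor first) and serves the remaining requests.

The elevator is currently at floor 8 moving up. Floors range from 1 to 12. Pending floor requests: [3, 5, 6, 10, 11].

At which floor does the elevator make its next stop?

Current floor: 8, direction: up
Requests above: [10, 11]
Requests below: [3, 5, 6]
Moving up and requests lie above → nearest above is min([10, 11]) = 10

Answer: 10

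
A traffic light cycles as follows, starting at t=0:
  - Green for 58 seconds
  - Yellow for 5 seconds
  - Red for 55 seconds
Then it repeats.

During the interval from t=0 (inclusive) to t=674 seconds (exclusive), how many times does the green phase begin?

Answer: 6

Derivation:
Cycle = 58+5+55 = 118s
green phase starts at t = k*118 + 0 for k=0,1,2,...
Need k*118+0 < 674 → k < 5.712
k ∈ {0, ..., 5} → 6 starts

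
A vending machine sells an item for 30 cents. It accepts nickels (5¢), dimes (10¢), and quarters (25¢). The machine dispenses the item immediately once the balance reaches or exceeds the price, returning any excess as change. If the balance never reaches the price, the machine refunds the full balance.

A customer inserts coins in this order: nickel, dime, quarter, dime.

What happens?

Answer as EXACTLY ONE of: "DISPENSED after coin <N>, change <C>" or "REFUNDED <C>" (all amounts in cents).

Price: 30¢
Coin 1 (nickel, 5¢): balance = 5¢
Coin 2 (dime, 10¢): balance = 15¢
Coin 3 (quarter, 25¢): balance = 40¢
  → balance >= price → DISPENSE, change = 40 - 30 = 10¢

Answer: DISPENSED after coin 3, change 10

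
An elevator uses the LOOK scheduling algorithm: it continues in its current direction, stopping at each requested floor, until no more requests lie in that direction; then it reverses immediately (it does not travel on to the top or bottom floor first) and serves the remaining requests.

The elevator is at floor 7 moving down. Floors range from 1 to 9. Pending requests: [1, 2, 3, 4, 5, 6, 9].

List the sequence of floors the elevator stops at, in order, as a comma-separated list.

Current: 7, moving DOWN
Serve below first (descending): [6, 5, 4, 3, 2, 1]
Then reverse, serve above (ascending): [9]

Answer: 6, 5, 4, 3, 2, 1, 9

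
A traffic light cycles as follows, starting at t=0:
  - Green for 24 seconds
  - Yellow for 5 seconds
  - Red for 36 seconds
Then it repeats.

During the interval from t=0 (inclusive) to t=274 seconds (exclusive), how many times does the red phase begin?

Answer: 4

Derivation:
Cycle = 24+5+36 = 65s
red phase starts at t = k*65 + 29 for k=0,1,2,...
Need k*65+29 < 274 → k < 3.769
k ∈ {0, ..., 3} → 4 starts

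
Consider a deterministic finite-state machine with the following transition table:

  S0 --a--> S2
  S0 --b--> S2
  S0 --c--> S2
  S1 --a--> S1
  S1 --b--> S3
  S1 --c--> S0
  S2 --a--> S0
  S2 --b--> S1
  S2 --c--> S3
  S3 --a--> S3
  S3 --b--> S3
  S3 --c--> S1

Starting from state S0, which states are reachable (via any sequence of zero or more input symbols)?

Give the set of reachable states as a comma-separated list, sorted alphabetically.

BFS from S0:
  visit S0: S0--a-->S2 (new), S0--b-->S2 (seen), S0--c-->S2 (seen)
  visit S2: S2--a-->S0 (seen), S2--b-->S1 (new), S2--c-->S3 (new)
  visit S1: S1--a-->S1 (seen), S1--b-->S3 (seen), S1--c-->S0 (seen)
  visit S3: S3--a-->S3 (seen), S3--b-->S3 (seen), S3--c-->S1 (seen)

Answer: S0, S1, S2, S3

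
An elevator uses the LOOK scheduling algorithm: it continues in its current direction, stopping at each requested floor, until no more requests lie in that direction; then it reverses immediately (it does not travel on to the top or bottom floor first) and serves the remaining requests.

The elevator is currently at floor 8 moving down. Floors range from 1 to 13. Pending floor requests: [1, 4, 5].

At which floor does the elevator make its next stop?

Answer: 5

Derivation:
Current floor: 8, direction: down
Requests above: []
Requests below: [1, 4, 5]
Moving down and requests lie below → nearest below is max([1, 4, 5]) = 5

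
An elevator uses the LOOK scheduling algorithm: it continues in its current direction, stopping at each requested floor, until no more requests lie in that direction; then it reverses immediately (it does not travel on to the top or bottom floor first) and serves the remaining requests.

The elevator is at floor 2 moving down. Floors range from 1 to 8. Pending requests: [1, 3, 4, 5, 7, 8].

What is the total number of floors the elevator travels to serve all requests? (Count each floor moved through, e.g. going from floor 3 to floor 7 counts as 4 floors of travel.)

Answer: 8

Derivation:
Start at floor 2 moving down, LOOK stop order: [1, 3, 4, 5, 7, 8]
  2 → 1: |1-2| = 1, total = 1
  1 → 3: |3-1| = 2, total = 3
  3 → 4: |4-3| = 1, total = 4
  4 → 5: |5-4| = 1, total = 5
  5 → 7: |7-5| = 2, total = 7
  7 → 8: |8-7| = 1, total = 8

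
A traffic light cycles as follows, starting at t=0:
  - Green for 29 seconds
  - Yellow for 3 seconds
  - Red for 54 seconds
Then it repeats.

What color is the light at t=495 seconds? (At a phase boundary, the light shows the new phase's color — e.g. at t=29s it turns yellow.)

Answer: red

Derivation:
Cycle length = 29 + 3 + 54 = 86s
t = 495, phase_t = 495 mod 86 = 65
65 >= 32 → RED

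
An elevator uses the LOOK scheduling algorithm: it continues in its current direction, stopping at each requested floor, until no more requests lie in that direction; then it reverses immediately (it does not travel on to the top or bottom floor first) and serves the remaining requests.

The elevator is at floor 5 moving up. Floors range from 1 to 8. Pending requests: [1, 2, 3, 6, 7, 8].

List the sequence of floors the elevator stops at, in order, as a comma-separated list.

Answer: 6, 7, 8, 3, 2, 1

Derivation:
Current: 5, moving UP
Serve above first (ascending): [6, 7, 8]
Then reverse, serve below (descending): [3, 2, 1]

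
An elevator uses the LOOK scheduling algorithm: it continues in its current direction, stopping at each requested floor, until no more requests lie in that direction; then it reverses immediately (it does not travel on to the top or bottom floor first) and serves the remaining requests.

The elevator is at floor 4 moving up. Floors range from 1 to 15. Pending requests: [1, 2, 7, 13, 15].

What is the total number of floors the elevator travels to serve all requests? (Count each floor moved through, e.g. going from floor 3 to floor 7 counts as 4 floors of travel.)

Start at floor 4 moving up, LOOK stop order: [7, 13, 15, 2, 1]
  4 → 7: |7-4| = 3, total = 3
  7 → 13: |13-7| = 6, total = 9
  13 → 15: |15-13| = 2, total = 11
  15 → 2: |2-15| = 13, total = 24
  2 → 1: |1-2| = 1, total = 25

Answer: 25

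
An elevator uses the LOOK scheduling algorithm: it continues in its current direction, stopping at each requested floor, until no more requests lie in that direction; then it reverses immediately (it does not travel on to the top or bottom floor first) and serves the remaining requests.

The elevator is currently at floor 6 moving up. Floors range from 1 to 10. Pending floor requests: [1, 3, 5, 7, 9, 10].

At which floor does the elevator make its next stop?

Current floor: 6, direction: up
Requests above: [7, 9, 10]
Requests below: [1, 3, 5]
Moving up and requests lie above → nearest above is min([7, 9, 10]) = 7

Answer: 7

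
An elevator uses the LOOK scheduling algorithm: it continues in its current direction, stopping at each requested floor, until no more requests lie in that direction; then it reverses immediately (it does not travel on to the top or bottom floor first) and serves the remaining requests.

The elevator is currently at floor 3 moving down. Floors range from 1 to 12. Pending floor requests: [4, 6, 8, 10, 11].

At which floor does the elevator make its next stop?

Current floor: 3, direction: down
Requests above: [4, 6, 8, 10, 11]
Requests below: []
Moving down but no requests below → reverse; nearest above is min([4, 6, 8, 10, 11]) = 4

Answer: 4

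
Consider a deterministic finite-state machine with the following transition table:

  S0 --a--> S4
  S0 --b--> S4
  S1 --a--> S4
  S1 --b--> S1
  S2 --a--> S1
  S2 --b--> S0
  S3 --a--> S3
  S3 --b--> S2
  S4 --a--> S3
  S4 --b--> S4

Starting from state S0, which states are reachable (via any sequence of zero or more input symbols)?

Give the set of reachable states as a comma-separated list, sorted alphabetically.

Answer: S0, S1, S2, S3, S4

Derivation:
BFS from S0:
  visit S0: S0--a-->S4 (new), S0--b-->S4 (seen)
  visit S4: S4--a-->S3 (new), S4--b-->S4 (seen)
  visit S3: S3--a-->S3 (seen), S3--b-->S2 (new)
  visit S2: S2--a-->S1 (new), S2--b-->S0 (seen)
  visit S1: S1--a-->S4 (seen), S1--b-->S1 (seen)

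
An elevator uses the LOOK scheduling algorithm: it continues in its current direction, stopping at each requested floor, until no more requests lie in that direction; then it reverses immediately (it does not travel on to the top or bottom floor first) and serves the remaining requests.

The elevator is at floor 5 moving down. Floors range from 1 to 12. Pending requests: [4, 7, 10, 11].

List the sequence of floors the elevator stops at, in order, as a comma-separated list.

Answer: 4, 7, 10, 11

Derivation:
Current: 5, moving DOWN
Serve below first (descending): [4]
Then reverse, serve above (ascending): [7, 10, 11]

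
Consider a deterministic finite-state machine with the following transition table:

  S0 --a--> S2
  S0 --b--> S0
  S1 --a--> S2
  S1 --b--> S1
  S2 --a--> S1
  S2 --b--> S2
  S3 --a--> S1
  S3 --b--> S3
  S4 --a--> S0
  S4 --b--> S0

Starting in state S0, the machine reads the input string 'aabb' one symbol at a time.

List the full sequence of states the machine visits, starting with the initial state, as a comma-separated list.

Start: S0
  read 'a': S0 --a--> S2
  read 'a': S2 --a--> S1
  read 'b': S1 --b--> S1
  read 'b': S1 --b--> S1

Answer: S0, S2, S1, S1, S1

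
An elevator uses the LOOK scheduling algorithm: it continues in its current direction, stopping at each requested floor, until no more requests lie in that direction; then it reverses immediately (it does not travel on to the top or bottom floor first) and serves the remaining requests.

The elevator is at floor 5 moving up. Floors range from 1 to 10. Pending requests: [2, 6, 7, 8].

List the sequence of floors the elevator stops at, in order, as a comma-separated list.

Current: 5, moving UP
Serve above first (ascending): [6, 7, 8]
Then reverse, serve below (descending): [2]

Answer: 6, 7, 8, 2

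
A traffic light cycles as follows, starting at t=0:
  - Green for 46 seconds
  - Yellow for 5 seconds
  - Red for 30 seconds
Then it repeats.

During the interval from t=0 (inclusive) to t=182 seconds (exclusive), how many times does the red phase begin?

Cycle = 46+5+30 = 81s
red phase starts at t = k*81 + 51 for k=0,1,2,...
Need k*81+51 < 182 → k < 1.617
k ∈ {0, ..., 1} → 2 starts

Answer: 2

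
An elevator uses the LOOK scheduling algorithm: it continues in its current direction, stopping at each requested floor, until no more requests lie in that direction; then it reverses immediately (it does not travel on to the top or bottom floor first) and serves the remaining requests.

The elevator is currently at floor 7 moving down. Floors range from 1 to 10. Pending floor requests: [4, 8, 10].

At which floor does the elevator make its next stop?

Current floor: 7, direction: down
Requests above: [8, 10]
Requests below: [4]
Moving down and requests lie below → nearest below is max([4]) = 4

Answer: 4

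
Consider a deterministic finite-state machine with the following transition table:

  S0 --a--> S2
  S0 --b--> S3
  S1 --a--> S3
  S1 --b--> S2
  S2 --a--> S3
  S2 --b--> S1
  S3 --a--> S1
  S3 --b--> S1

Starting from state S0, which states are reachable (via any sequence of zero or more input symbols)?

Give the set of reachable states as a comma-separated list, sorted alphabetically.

Answer: S0, S1, S2, S3

Derivation:
BFS from S0:
  visit S0: S0--a-->S2 (new), S0--b-->S3 (new)
  visit S2: S2--a-->S3 (seen), S2--b-->S1 (new)
  visit S3: S3--a-->S1 (seen), S3--b-->S1 (seen)
  visit S1: S1--a-->S3 (seen), S1--b-->S2 (seen)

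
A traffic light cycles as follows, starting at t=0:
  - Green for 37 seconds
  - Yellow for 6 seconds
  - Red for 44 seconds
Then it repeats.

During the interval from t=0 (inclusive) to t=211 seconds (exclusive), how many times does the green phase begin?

Cycle = 37+6+44 = 87s
green phase starts at t = k*87 + 0 for k=0,1,2,...
Need k*87+0 < 211 → k < 2.425
k ∈ {0, ..., 2} → 3 starts

Answer: 3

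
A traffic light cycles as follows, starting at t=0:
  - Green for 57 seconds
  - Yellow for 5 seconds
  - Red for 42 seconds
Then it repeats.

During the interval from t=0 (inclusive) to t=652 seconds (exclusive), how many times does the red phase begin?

Cycle = 57+5+42 = 104s
red phase starts at t = k*104 + 62 for k=0,1,2,...
Need k*104+62 < 652 → k < 5.673
k ∈ {0, ..., 5} → 6 starts

Answer: 6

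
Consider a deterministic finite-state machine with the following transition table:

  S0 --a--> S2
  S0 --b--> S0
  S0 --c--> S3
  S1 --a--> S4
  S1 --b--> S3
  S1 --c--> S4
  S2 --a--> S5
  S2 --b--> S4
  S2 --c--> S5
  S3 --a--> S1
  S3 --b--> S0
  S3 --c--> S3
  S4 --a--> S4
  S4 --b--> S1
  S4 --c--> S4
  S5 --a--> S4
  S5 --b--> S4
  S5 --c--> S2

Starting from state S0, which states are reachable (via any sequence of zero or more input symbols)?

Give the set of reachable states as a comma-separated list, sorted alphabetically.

Answer: S0, S1, S2, S3, S4, S5

Derivation:
BFS from S0:
  visit S0: S0--a-->S2 (new), S0--b-->S0 (seen), S0--c-->S3 (new)
  visit S2: S2--a-->S5 (new), S2--b-->S4 (new), S2--c-->S5 (seen)
  visit S3: S3--a-->S1 (new), S3--b-->S0 (seen), S3--c-->S3 (seen)
  visit S5: S5--a-->S4 (seen), S5--b-->S4 (seen), S5--c-->S2 (seen)
  visit S4: S4--a-->S4 (seen), S4--b-->S1 (seen), S4--c-->S4 (seen)
  visit S1: S1--a-->S4 (seen), S1--b-->S3 (seen), S1--c-->S4 (seen)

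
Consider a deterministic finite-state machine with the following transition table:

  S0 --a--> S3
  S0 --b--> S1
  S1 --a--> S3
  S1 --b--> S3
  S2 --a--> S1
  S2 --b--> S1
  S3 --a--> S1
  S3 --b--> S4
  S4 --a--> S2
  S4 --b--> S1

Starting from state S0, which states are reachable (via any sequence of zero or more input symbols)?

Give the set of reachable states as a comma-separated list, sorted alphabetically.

Answer: S0, S1, S2, S3, S4

Derivation:
BFS from S0:
  visit S0: S0--a-->S3 (new), S0--b-->S1 (new)
  visit S3: S3--a-->S1 (seen), S3--b-->S4 (new)
  visit S1: S1--a-->S3 (seen), S1--b-->S3 (seen)
  visit S4: S4--a-->S2 (new), S4--b-->S1 (seen)
  visit S2: S2--a-->S1 (seen), S2--b-->S1 (seen)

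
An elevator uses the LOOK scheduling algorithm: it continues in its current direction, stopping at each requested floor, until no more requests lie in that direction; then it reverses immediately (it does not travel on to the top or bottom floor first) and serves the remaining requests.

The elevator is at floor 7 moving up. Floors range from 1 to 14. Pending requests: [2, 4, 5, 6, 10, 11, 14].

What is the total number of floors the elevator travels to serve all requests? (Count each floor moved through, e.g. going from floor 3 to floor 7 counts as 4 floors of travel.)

Answer: 19

Derivation:
Start at floor 7 moving up, LOOK stop order: [10, 11, 14, 6, 5, 4, 2]
  7 → 10: |10-7| = 3, total = 3
  10 → 11: |11-10| = 1, total = 4
  11 → 14: |14-11| = 3, total = 7
  14 → 6: |6-14| = 8, total = 15
  6 → 5: |5-6| = 1, total = 16
  5 → 4: |4-5| = 1, total = 17
  4 → 2: |2-4| = 2, total = 19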